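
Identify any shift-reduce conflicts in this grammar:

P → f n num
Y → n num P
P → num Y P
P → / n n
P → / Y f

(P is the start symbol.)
A shift-reduce conflict occurs when an LR(0) state has both:
  - a complete (reduce) item [A → α .] (dot at the end), and
  - a shift item [B → β . c γ] (dot before a terminal).

Augment with P' → P and build the canonical LR(0) collection (I0 = CLOSURE({[P' → . P]}), then GOTO on every symbol after a dot until no new states appear). It has 16 states:
  I0: { [P → . / Y f], [P → . / n n], [P → . f n num], [P → . num Y P], [P' → . P] }  — shift
  I1: { [P → / . Y f], [P → / . n n], [Y → . n num P] }  — shift
  I2: { [P' → P .] }  — accept
  I3: { [P → f . n num] }  — shift
  I4: { [P → num . Y P], [Y → . n num P] }  — shift
  I5: { [P → . / Y f], [P → . / n n], [P → . f n num], [P → . num Y P], [P → num Y . P] }  — shift
  I6: { [Y → n . num P] }  — shift
  I7: { [P → . / Y f], [P → . / n n], [P → . f n num], [P → . num Y P], [Y → n num . P] }  — shift
  I8: { [Y → n num P .] }  — reduce
  I9: { [P → num Y P .] }  — reduce
  I10: { [P → f n . num] }  — shift
  I11: { [P → f n num .] }  — reduce
  I12: { [P → / Y . f] }  — shift
  I13: { [P → / n . n], [Y → n . num P] }  — shift
  I14: { [P → / n n .] }  — reduce
  I15: { [P → / Y f .] }  — reduce

No state contains both a complete item and a shift item.

Answer: No shift-reduce conflicts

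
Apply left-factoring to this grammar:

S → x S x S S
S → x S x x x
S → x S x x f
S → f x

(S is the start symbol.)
Left-factoring transforms A → αβ₁ | αβ₂ into A → αA' and A' → β₁ | β₂
(α is the longest common prefix among the alternatives). Repeat until
no nonterminal has two alternatives with a common prefix.

Round 1: S has alternatives sharing prefix 'x S x'. Introduce S': S → x S x S'
  Add: S' → S S
  Add: S' → x x
  Add: S' → x f

Round 2: S' has alternatives sharing prefix 'x'. Introduce S'': S' → x S''
  Add: S'' → x
  Add: S'' → f

No remaining common prefixes — done.

Resulting grammar:
S → x S x S'
S' → S S
S' → x S''
S'' → x
S'' → f
S → f x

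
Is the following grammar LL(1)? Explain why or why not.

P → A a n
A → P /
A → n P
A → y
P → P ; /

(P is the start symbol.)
A grammar is LL(1) if for each non-terminal N with multiple productions, the predict sets of those productions are pairwise disjoint, where PREDICT(N → α) = (FIRST(α) \ {ε}) ∪ (FOLLOW(N) if α ⇒* ε).

Relevant sets:
  FIRST(A) = { 'n', 'y' }
  FIRST(P) = { 'n', 'y' }

For P:
  PREDICT(P → A a n) = { 'n', 'y' }
  PREDICT(P → P ';' '/') = { 'n', 'y' }
For A:
  PREDICT(A → P '/') = { 'n', 'y' }
  PREDICT(A → n P) = { 'n' }
  PREDICT(A → y) = { 'y' }

Conflict found: Predict set conflict for P: { 'n', 'y' }
The grammar is NOT LL(1).

Answer: No. Predict set conflict for P: { 'n', 'y' }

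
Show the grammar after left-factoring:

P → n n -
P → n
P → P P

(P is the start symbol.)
Left-factoring transforms A → αβ₁ | αβ₂ into A → αA' and A' → β₁ | β₂
(α is the longest common prefix among the alternatives). Repeat until
no nonterminal has two alternatives with a common prefix.

Round 1: P has alternatives sharing prefix 'n'. Introduce P': P → n P'
  Add: P' → n -
  Add: P' → ε

No remaining common prefixes — done.

Resulting grammar:
P → n P'
P' → n -
P' → ε
P → P P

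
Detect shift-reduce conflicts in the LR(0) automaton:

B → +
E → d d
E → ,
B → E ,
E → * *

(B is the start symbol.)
A shift-reduce conflict occurs when an LR(0) state has both:
  - a complete (reduce) item [A → α .] (dot at the end), and
  - a shift item [B → β . c γ] (dot before a terminal).

Augment with B' → B and build the canonical LR(0) collection (I0 = CLOSURE({[B' → . B]}), then GOTO on every symbol after a dot until no new states appear). It has 10 states:
  I0: { [B → . +], [B → . E ,], [B' → . B], [E → . * *], [E → . ,], [E → . d d] }  — shift
  I1: { [E → * . *] }  — shift
  I2: { [B → + .] }  — reduce
  I3: { [E → , .] }  — reduce
  I4: { [B' → B .] }  — accept
  I5: { [B → E . ,] }  — shift
  I6: { [E → d . d] }  — shift
  I7: { [E → d d .] }  — reduce
  I8: { [B → E , .] }  — reduce
  I9: { [E → * * .] }  — reduce

No state contains both a complete item and a shift item.

Answer: No shift-reduce conflicts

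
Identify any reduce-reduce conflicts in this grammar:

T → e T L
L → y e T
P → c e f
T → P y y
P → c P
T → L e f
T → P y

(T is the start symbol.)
A reduce-reduce conflict occurs when an LR(0) state has two complete items [A → α .] and [B → β .] — both call for a reduction, and with no lookahead the parser cannot choose between them.

Augment with T' → T and build the canonical LR(0) collection (I0 = CLOSURE({[T' → . T]}), then GOTO on every symbol after a dot until no new states appear). It has 18 states:
  I0: { [L → . y e T], [P → . c P], [P → . c e f], [T → . L e f], [T → . P y y], [T → . P y], [T → . e T L], [T' → . T] }  — shift
  I1: { [T → L . e f] }  — shift
  I2: { [T → P . y y], [T → P . y] }  — shift
  I3: { [T' → T .] }  — accept
  I4: { [P → . c P], [P → . c e f], [P → c . P], [P → c . e f] }  — shift
  I5: { [L → . y e T], [P → . c P], [P → . c e f], [T → . L e f], [T → . P y y], [T → . P y], [T → . e T L], [T → e . T L] }  — shift
  I6: { [L → y . e T] }  — shift
  I7: { [L → . y e T], [L → y e . T], [P → . c P], [P → . c e f], [T → . L e f], [T → . P y y], [T → . P y], [T → . e T L] }  — shift
  I8: { [L → y e T .] }  — reduce
  I9: { [L → . y e T], [T → e T . L] }  — shift
  I10: { [T → e T L .] }  — reduce
  I11: { [P → c P .] }  — reduce
  I12: { [P → c e . f] }  — shift
  I13: { [P → c e f .] }  — reduce
  I14: { [T → P y . y], [T → P y .] }  — shift, reduce
  I15: { [T → P y y .] }  — reduce
  I16: { [T → L e . f] }  — shift
  I17: { [T → L e f .] }  — reduce

No state contains more than one complete item.

Answer: No reduce-reduce conflicts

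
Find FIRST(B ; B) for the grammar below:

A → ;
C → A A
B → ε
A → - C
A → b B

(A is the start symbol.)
{ ';' }

FIRST sets of the non-terminals involved (from the grammar, by fixed-point iteration):
  FIRST(B) = { ε }

To compute FIRST(B ; B), process the symbols left to right:
Symbol B is a non-terminal. Add FIRST(B) \ {ε} = { }
B is nullable (ε ∈ FIRST(B)), continue to the next symbol.
Symbol ; is a terminal. Add ';' and stop.
FIRST(B ; B) = { ';' }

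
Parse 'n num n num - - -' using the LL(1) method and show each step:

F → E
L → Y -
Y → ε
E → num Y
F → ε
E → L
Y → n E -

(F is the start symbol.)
Stack is shown with the top on the left.

Stack          Input                Action
------------------------------------------
F $            n num n num - - - $  output F → E
E $            n num n num - - - $  output E → L
L $            n num n num - - - $  output L → Y -
Y - $          n num n num - - - $  output Y → n E -
n E - - $      n num n num - - - $  match 'n'
E - - $        num n num - - - $    output E → num Y
num Y - - $    num n num - - - $    match 'num'
Y - - $        n num - - - $        output Y → n E -
n E - - - $    n num - - - $        match 'n'
E - - - $      num - - - $          output E → num Y
num Y - - - $  num - - - $          match 'num'
Y - - - $      - - - $              output Y → ε
- - - $        - - - $              match '-'
- - $          - - $                match '-'
- $            - $                  match '-'
$              $                    accept

The string is accepted.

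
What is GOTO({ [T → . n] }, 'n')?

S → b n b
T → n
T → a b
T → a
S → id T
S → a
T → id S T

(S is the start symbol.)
GOTO(I, 'n') = CLOSURE({ [A → αX.β] : [A → α.Xβ] ∈ I, X = 'n' })

Items with dot before 'n', with the dot advanced:
  [T → . n] → [T → n .]
Closure adds nothing (no advanced item has the dot before a non-terminal).

GOTO = { [T → n .] }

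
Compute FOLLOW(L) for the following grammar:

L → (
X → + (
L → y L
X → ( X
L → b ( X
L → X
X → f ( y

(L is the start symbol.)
L is the start symbol, so $ ∈ FOLLOW(L).
In L → y L: L is at the end; this adds FOLLOW(L) to itself — nothing new

Taking the union: FOLLOW(L) = { $ }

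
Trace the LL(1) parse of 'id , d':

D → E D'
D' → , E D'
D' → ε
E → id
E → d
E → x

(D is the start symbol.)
Stack is shown with the top on the left.

Stack     Input     Action
--------------------------
D $       id , d $  output D → E D'
E D' $    id , d $  output E → id
id D' $   id , d $  match 'id'
D' $      , d $     output D' → , E D'
, E D' $  , d $     match ','
E D' $    d $       output E → d
d D' $    d $       match 'd'
D' $      $         output D' → ε
$         $         accept

The string is accepted.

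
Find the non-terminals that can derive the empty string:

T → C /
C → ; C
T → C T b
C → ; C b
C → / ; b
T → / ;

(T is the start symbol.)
There are no ε-productions, so no non-terminal can derive ε.
No non-terminals are nullable.

Answer: None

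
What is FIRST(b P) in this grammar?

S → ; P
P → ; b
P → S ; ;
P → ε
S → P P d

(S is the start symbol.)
{ 'b' }

To compute FIRST(b P), process the symbols left to right:
Symbol b is a terminal. Add 'b' and stop.
FIRST(b P) = { 'b' }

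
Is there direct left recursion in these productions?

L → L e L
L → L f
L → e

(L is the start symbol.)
L → L e L: LEFT RECURSIVE (starts with L)
L → L f: LEFT RECURSIVE (starts with L)
L → e: starts with e

The grammar has direct left recursion on: L.

Answer: Yes, L is left-recursive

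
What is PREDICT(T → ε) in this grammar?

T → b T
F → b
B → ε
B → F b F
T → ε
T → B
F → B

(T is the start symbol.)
PREDICT(T → ε) = (FIRST(RHS) \ {ε}) ∪ (FOLLOW(T) if ε ∈ FIRST(RHS), i.e. RHS ⇒* ε)
The right-hand side is ε (FIRST(ε) = { ε }), so the predict set is FOLLOW(T) = { $ }
PREDICT(T → ε) = { $ }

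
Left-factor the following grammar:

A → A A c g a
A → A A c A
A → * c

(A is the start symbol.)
Left-factoring transforms A → αβ₁ | αβ₂ into A → αA' and A' → β₁ | β₂
(α is the longest common prefix among the alternatives). Repeat until
no nonterminal has two alternatives with a common prefix.

Round 1: A has alternatives sharing prefix 'A A c'. Introduce A': A → A A c A'
  Add: A' → g a
  Add: A' → A

No remaining common prefixes — done.

Resulting grammar:
A → A A c A'
A' → g a
A' → A
A → * c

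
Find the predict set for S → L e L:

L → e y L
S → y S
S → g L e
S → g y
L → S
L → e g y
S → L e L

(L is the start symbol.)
PREDICT(S → L e L) = (FIRST(RHS) \ {ε}) ∪ (FOLLOW(S) if ε ∈ FIRST(RHS), i.e. RHS ⇒* ε)
FIRST(L) = { 'e', 'g', 'y' }
FIRST(L e L) = { 'e', 'g', 'y' }
ε ∉ FIRST(L e L), so FOLLOW(S) is not added.
PREDICT(S → L e L) = { 'e', 'g', 'y' }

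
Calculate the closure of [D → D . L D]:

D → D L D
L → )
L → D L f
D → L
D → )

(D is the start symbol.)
{ [D → . )], [D → . D L D], [D → . L], [D → D . L D], [L → . )], [L → . D L f] }

To compute CLOSURE, for each item [A → α.Bβ] where B is a non-terminal, add [B → .γ] for all productions B → γ; repeat for the newly added items until nothing changes.

Start with: [D → D . L D]
  [D → D . L D] has the dot before L: add [L → . )], [L → . D L f]
  [L → . D L f] has the dot before D: add [D → . D L D], [D → . L], [D → . )]
No further items can be added.

CLOSURE = { [D → . )], [D → . D L D], [D → . L], [D → D . L D], [L → . )], [L → . D L f] }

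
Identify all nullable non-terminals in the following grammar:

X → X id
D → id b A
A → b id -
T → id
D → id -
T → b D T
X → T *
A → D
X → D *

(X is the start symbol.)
A non-terminal is nullable if it can derive ε (the empty string): either it has an ε-production, or it has a production whose right-hand side consists entirely of nullable non-terminals.

There are no ε-productions, so no non-terminal can derive ε.
No non-terminals are nullable.

Answer: None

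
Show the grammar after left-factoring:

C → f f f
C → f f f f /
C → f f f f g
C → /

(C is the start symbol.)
Left-factoring transforms A → αβ₁ | αβ₂ into A → αA' and A' → β₁ | β₂
(α is the longest common prefix among the alternatives). Repeat until
no nonterminal has two alternatives with a common prefix.

Round 1: C has alternatives sharing prefix 'f f f'. Introduce C': C → f f f C'
  Add: C' → ε
  Add: C' → f /
  Add: C' → f g

Round 2: C' has alternatives sharing prefix 'f'. Introduce C'': C' → f C''
  Add: C'' → /
  Add: C'' → g

No remaining common prefixes — done.

Resulting grammar:
C → f f f C'
C' → ε
C' → f C''
C'' → /
C'' → g
C → /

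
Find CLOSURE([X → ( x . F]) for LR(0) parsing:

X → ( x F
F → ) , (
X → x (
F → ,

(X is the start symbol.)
Start with: [X → ( x . F]
  [X → ( x . F] has the dot before F: add [F → . ) , (], [F → . ,]
No further items can be added.

CLOSURE = { [F → . ) , (], [F → . ,], [X → ( x . F] }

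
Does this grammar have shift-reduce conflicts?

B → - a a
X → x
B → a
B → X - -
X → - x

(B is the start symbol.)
No shift-reduce conflicts

A shift-reduce conflict occurs when an LR(0) state has both:
  - a complete (reduce) item [A → α .] (dot at the end), and
  - a shift item [B → β . c γ] (dot before a terminal).

Augment with B' → B and build the canonical LR(0) collection (I0 = CLOSURE({[B' → . B]}), then GOTO on every symbol after a dot until no new states appear). It has 11 states:
  I0: { [B → . - a a], [B → . X - -], [B → . a], [B' → . B], [X → . - x], [X → . x] }  — shift
  I1: { [B → - . a a], [X → - . x] }  — shift
  I2: { [B' → B .] }  — accept
  I3: { [B → X . - -] }  — shift
  I4: { [B → a .] }  — reduce
  I5: { [X → x .] }  — reduce
  I6: { [B → X - . -] }  — shift
  I7: { [B → X - - .] }  — reduce
  I8: { [B → - a . a] }  — shift
  I9: { [X → - x .] }  — reduce
  I10: { [B → - a a .] }  — reduce

No state contains both a complete item and a shift item.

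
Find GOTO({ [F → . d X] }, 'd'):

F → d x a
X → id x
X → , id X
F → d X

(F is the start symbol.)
GOTO(I, 'd') = CLOSURE({ [A → αX.β] : [A → α.Xβ] ∈ I, X = 'd' })

Items with dot before 'd', with the dot advanced:
  [F → . d X] → [F → d . X]
Closure of the advanced items:
  [F → d . X] has the dot before X: add [X → . id x], [X → . , id X]

GOTO = { [F → d . X], [X → . , id X], [X → . id x] }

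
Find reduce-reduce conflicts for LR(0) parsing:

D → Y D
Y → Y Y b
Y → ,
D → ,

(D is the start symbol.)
A reduce-reduce conflict occurs when an LR(0) state has two complete items [A → α .] and [B → β .] — both call for a reduction, and with no lookahead the parser cannot choose between them.

Augment with D' → D and build the canonical LR(0) collection (I0 = CLOSURE({[D' → . D]}), then GOTO on every symbol after a dot until no new states appear). It has 7 states:
  I0: { [D → . ,], [D → . Y D], [D' → . D], [Y → . ,], [Y → . Y Y b] }  — shift
  I1: { [D → , .], [Y → , .] }  — 2 reduces
  I2: { [D' → D .] }  — accept
  I3: { [D → . ,], [D → . Y D], [D → Y . D], [Y → . ,], [Y → . Y Y b], [Y → Y . Y b] }  — shift
  I4: { [D → Y D .] }  — reduce
  I5: { [D → . ,], [D → . Y D], [D → Y . D], [Y → . ,], [Y → . Y Y b], [Y → Y . Y b], [Y → Y Y . b] }  — shift
  I6: { [Y → Y Y b .] }  — reduce

I1 contains complete items [D → , .], [Y → , .] — reduce-reduce conflict.

Answer: Yes — I1: [D → , .] vs [Y → , .]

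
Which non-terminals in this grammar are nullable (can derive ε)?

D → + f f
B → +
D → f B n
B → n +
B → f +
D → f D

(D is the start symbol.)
None

A non-terminal is nullable if it can derive ε (the empty string): either it has an ε-production, or it has a production whose right-hand side consists entirely of nullable non-terminals.

There are no ε-productions, so no non-terminal can derive ε.
No non-terminals are nullable.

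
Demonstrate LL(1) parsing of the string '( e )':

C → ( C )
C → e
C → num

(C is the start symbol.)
Stack is shown with the top on the left.

Stack    Input    Action
------------------------
C $      ( e ) $  output C → ( C )
( C ) $  ( e ) $  match '('
C ) $    e ) $    output C → e
e ) $    e ) $    match 'e'
) $      ) $      match ')'
$        $        accept

The string is accepted.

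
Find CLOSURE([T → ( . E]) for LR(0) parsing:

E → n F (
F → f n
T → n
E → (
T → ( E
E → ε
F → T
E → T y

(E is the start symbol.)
To compute CLOSURE, for each item [A → α.Bβ] where B is a non-terminal, add [B → .γ] for all productions B → γ; repeat for the newly added items until nothing changes.

Start with: [T → ( . E]
  [T → ( . E] has the dot before E: add [E → . n F (], [E → . (], [E → .], [E → . T y]
  [E → . T y] has the dot before T: add [T → . n], [T → . ( E]
No further items can be added.

CLOSURE = { [E → . (], [E → . T y], [E → . n F (], [E → .], [T → ( . E], [T → . ( E], [T → . n] }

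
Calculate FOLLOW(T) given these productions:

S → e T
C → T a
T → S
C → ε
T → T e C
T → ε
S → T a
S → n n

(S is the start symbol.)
{ $, 'a', 'e' }

In S → e T: T is at the end, add FOLLOW(S)
In C → T a: T is followed by a, add FIRST(a) \ {ε} = { 'a' }
In T → T e C: T is followed by e C, add FIRST(e C) \ {ε} = { 'e' }
In S → T a: T is followed by a, add FIRST(a) \ {ε} = { 'a' }

The FOLLOW sets referred to above (computed the same way, to a fixed point):
  FOLLOW(S) = { $, 'a', 'e' }

Taking the union: FOLLOW(T) = { $, 'a', 'e' }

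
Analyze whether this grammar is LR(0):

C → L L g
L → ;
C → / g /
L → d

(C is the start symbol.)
Augment with C' → C and build the canonical LR(0) collection (I0 = CLOSURE({[C' → . C]}), then GOTO on every symbol after a dot until no new states appear). It has 10 states:
  I0: { [C → . / g /], [C → . L L g], [C' → . C], [L → . ;], [L → . d] }  — shift
  I1: { [C → / . g /] }  — shift
  I2: { [L → ; .] }  — reduce
  I3: { [C' → C .] }  — accept
  I4: { [C → L . L g], [L → . ;], [L → . d] }  — shift
  I5: { [L → d .] }  — reduce
  I6: { [C → L L . g] }  — shift
  I7: { [C → L L g .] }  — reduce
  I8: { [C → / g . /] }  — shift
  I9: { [C → / g / .] }  — reduce

Every state is either a pure shift/goto state or contains exactly one complete item and nothing to shift — no conflicts. The grammar is LR(0).

Answer: Yes, the grammar is LR(0)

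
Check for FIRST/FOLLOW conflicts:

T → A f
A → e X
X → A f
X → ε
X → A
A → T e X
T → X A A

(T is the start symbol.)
Yes. X → A f with FOLLOW(X) on { 'e' }; X → A with FOLLOW(X) on { 'e' }

A FIRST/FOLLOW conflict occurs when a non-terminal N has a nullable alternative N → β (β ⇒* ε) and another alternative N → α with FIRST(α) ∩ FOLLOW(N) ≠ ∅: on such a lookahead the parser cannot decide between expanding α and letting N vanish via β.

Nullable non-terminals: X.
FIRST sets used below: FIRST(A) = { 'e' }

X: nullable alternative(s) X → ε; FOLLOW(X) = { $, 'e', 'f' }
  X → A f: FIRST \ {ε} = { 'e' } — overlaps FOLLOW(X) on { 'e' }: CONFLICT
  X → ε: FIRST \ {ε} = { } — this is the only nullable alternative, skip
  X → A: FIRST \ {ε} = { 'e' } — overlaps FOLLOW(X) on { 'e' }: CONFLICT

A, T have no nullable alternative, so no FIRST/FOLLOW check is needed there.

So the grammar has 2 FIRST/FOLLOW conflicts (marked CONFLICT above).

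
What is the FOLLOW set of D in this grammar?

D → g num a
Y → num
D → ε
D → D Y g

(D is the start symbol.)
To compute FOLLOW(D), find every occurrence of D on a right-hand side N → α D β: add FIRST(β) \ {ε}, and if β is empty or nullable also add FOLLOW(N). Iterate to a fixed point.

D is the start symbol, so $ ∈ FOLLOW(D).
In D → D Y g: D is followed by Y g, add FIRST(Y g) \ {ε} = { 'num' }

Taking the union: FOLLOW(D) = { $, 'num' }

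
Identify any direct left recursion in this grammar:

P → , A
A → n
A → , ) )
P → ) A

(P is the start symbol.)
Direct left recursion occurs when N → N α for some non-terminal N (the right-hand side begins with the left-hand side itself).

P → , A: starts with ','
A → n: starts with n
A → , ) ): starts with ','
P → ) A: starts with ')'

No direct left recursion found.

Answer: No direct left recursion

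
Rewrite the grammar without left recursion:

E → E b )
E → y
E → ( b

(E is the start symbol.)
E is directly left-recursive. The standard transformation for
  A → A α₁ | ... | A α_m | β₁ | ... | β_n
is
  A  → β₁ A' | ... | β_n A'
  A' → α₁ A' | ... | α_m A' | ε

E → y becomes E → y E'
E → ( b becomes E → ( b E'
E → E b ) becomes E' → b ) E'
Add E' → ε

Resulting grammar:
E → y E'
E → ( b E'
E' → b ) E'
E' → ε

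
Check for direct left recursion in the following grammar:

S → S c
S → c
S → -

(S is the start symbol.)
Direct left recursion occurs when N → N α for some non-terminal N (the right-hand side begins with the left-hand side itself).

S → S c: LEFT RECURSIVE (starts with S)
S → c: starts with c
S → -: starts with '-'

The grammar has direct left recursion on: S.

Answer: Yes, S is left-recursive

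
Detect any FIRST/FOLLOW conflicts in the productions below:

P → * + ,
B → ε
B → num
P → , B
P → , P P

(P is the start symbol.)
Nullable non-terminals: B.

B: nullable alternative(s) B → ε; FOLLOW(B) = { $, '*', ',' }
  B → ε: FIRST \ {ε} = { } — this is the only nullable alternative, skip
  B → num: FIRST \ {ε} = { 'num' } — disjoint from FOLLOW(B)

P has no nullable alternative, so no FIRST/FOLLOW check is needed there.

No FIRST/FOLLOW conflicts found.

Answer: No FIRST/FOLLOW conflicts.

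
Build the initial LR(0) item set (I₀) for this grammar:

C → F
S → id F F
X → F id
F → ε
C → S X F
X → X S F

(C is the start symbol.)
{ [C → . F], [C → . S X F], [C' → . C], [F → .], [S → . id F F] }

First, augment the grammar with C' → C
I₀ = CLOSURE({ [C' → . C] }):
  [C' → . C] has the dot before C: add [C → . F], [C → . S X F]
  [C → . F] has the dot before F: add [F → .]
  [C → . S X F] has the dot before S: add [S → . id F F]
No further items can be added.

I₀ = { [C → . F], [C → . S X F], [C' → . C], [F → .], [S → . id F F] }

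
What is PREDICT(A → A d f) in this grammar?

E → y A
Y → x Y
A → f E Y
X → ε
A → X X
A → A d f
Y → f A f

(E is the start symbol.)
PREDICT(A → A d f) = (FIRST(RHS) \ {ε}) ∪ (FOLLOW(A) if ε ∈ FIRST(RHS), i.e. RHS ⇒* ε)
FIRST(A) = { 'd', 'f', ε }
FIRST(A d f) = { 'd', 'f' }
ε ∉ FIRST(A d f), so FOLLOW(A) is not added.
PREDICT(A → A d f) = { 'd', 'f' }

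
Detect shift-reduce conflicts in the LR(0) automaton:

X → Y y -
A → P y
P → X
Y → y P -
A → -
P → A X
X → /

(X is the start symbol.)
No shift-reduce conflicts

Augment with X' → X and build the canonical LR(0) collection (I0 = CLOSURE({[X' → . X]}), then GOTO on every symbol after a dot until no new states appear). It has 14 states:
  I0: { [X → . /], [X → . Y y -], [X' → . X], [Y → . y P -] }  — shift
  I1: { [X → / .] }  — reduce
  I2: { [X' → X .] }  — accept
  I3: { [X → Y . y -] }  — shift
  I4: { [A → . -], [A → . P y], [P → . A X], [P → . X], [X → . /], [X → . Y y -], [Y → . y P -], [Y → y . P -] }  — shift
  I5: { [A → - .] }  — reduce
  I6: { [P → A . X], [X → . /], [X → . Y y -], [Y → . y P -] }  — shift
  I7: { [A → P . y], [Y → y P . -] }  — shift
  I8: { [P → X .] }  — reduce
  I9: { [Y → y P - .] }  — reduce
  I10: { [A → P y .] }  — reduce
  I11: { [P → A X .] }  — reduce
  I12: { [X → Y y . -] }  — shift
  I13: { [X → Y y - .] }  — reduce

No state contains both a complete item and a shift item.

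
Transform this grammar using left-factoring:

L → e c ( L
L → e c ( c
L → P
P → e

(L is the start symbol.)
L → e c ( L'
L' → L
L' → c
L → P
P → e

Left-factoring transforms A → αβ₁ | αβ₂ into A → αA' and A' → β₁ | β₂
(α is the longest common prefix among the alternatives). Repeat until
no nonterminal has two alternatives with a common prefix.

Round 1: L has alternatives sharing prefix 'e c ('. Introduce L': L → e c ( L'
  Add: L' → L
  Add: L' → c

No remaining common prefixes — done.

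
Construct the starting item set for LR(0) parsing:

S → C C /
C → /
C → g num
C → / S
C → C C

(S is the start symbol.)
{ [C → . / S], [C → . /], [C → . C C], [C → . g num], [S → . C C /], [S' → . S] }

First, augment the grammar with S' → S
I₀ = CLOSURE({ [S' → . S] }):
  [S' → . S] has the dot before S: add [S → . C C /]
  [S → . C C /] has the dot before C: add [C → . /], [C → . g num], [C → . / S], [C → . C C]
No further items can be added.

I₀ = { [C → . / S], [C → . /], [C → . C C], [C → . g num], [S → . C C /], [S' → . S] }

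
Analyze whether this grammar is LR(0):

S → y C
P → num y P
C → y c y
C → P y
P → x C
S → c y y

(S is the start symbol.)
Yes, the grammar is LR(0)

A grammar is LR(0) if no state in the canonical LR(0) collection has:
  - both a shift item (dot before a terminal) and a complete item (shift-reduce conflict), or
  - two or more complete items (reduce-reduce conflict; the accept item [S' → S .] counts as a complete item here).

Augment with S' → S and build the canonical LR(0) collection (I0 = CLOSURE({[S' → . S]}), then GOTO on every symbol after a dot until no new states appear). It has 17 states:
  I0: { [S → . c y y], [S → . y C], [S' → . S] }  — shift
  I1: { [S' → S .] }  — accept
  I2: { [S → c . y y] }  — shift
  I3: { [C → . P y], [C → . y c y], [P → . num y P], [P → . x C], [S → y . C] }  — shift
  I4: { [S → y C .] }  — reduce
  I5: { [C → P . y] }  — shift
  I6: { [P → num . y P] }  — shift
  I7: { [C → . P y], [C → . y c y], [P → . num y P], [P → . x C], [P → x . C] }  — shift
  I8: { [C → y . c y] }  — shift
  I9: { [C → y c . y] }  — shift
  I10: { [C → y c y .] }  — reduce
  I11: { [P → x C .] }  — reduce
  I12: { [P → . num y P], [P → . x C], [P → num y . P] }  — shift
  I13: { [P → num y P .] }  — reduce
  I14: { [C → P y .] }  — reduce
  I15: { [S → c y . y] }  — shift
  I16: { [S → c y y .] }  — reduce

Every state is either a pure shift/goto state or contains exactly one complete item and nothing to shift — no conflicts. The grammar is LR(0).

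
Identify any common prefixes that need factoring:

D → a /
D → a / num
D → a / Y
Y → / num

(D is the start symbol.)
Yes, D has productions with common prefix 'a /'

Left-factoring is needed when two productions for the same non-terminal
share a common prefix on the right-hand side.

Productions for D:
  D → a /
  D → a / num
  D → a / Y

Found common prefix 'a /' in productions for D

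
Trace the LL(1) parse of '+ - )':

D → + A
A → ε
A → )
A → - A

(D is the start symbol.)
Stack is shown with the top on the left.

Stack  Input    Action
----------------------
D $    + - ) $  output D → + A
+ A $  + - ) $  match '+'
A $    - ) $    output A → - A
- A $  - ) $    match '-'
A $    ) $      output A → )
) $    ) $      match ')'
$      $        accept

The string is accepted.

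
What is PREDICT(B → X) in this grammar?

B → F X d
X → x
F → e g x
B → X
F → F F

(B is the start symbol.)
{ 'x' }

PREDICT(B → X) = (FIRST(RHS) \ {ε}) ∪ (FOLLOW(B) if ε ∈ FIRST(RHS), i.e. RHS ⇒* ε)
FIRST(X) = { 'x' }
FIRST(X) = { 'x' }
ε ∉ FIRST(X), so FOLLOW(B) is not added.
PREDICT(B → X) = { 'x' }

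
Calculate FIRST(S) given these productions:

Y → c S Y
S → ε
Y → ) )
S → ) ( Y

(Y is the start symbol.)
From S → ε:
  - ε-production, so ε ∈ FIRST(S)
From S → ) ( Y:
  - ')' is a terminal: add ')' and stop

Collecting: FIRST(S) = { ')', ε }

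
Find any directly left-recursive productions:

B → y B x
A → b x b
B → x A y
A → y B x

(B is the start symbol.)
B → y B x: starts with y
A → b x b: starts with b
B → x A y: starts with x
A → y B x: starts with y

No direct left recursion found.

Answer: No direct left recursion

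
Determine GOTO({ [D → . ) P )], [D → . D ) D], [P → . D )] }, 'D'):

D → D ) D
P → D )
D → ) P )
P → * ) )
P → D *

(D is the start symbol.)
GOTO(I, 'D') = CLOSURE({ [A → αX.β] : [A → α.Xβ] ∈ I, X = 'D' })

Items with dot before 'D', with the dot advanced:
  [D → . D ) D] → [D → D . ) D]
  [P → . D )] → [P → D . )]
Closure adds nothing (no advanced item has the dot before a non-terminal).

GOTO = { [D → D . ) D], [P → D . )] }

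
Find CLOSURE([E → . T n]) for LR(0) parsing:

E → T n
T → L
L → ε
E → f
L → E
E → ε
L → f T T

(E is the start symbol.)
{ [E → . T n], [E → . f], [E → .], [L → . E], [L → . f T T], [L → .], [T → . L] }

To compute CLOSURE, for each item [A → α.Bβ] where B is a non-terminal, add [B → .γ] for all productions B → γ; repeat for the newly added items until nothing changes.

Start with: [E → . T n]
  [E → . T n] has the dot before T: add [T → . L]
  [T → . L] has the dot before L: add [L → .], [L → . E], [L → . f T T]
  [L → . E] has the dot before E: add [E → . f], [E → .]
No further items can be added.

CLOSURE = { [E → . T n], [E → . f], [E → .], [L → . E], [L → . f T T], [L → .], [T → . L] }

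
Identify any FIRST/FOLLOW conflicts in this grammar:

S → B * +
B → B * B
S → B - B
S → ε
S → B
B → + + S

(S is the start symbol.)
Nullable non-terminals: S.
FIRST sets used below: FIRST(B) = { '+' }

S: nullable alternative(s) S → ε; FOLLOW(S) = { $, '*', '-' }
  S → B * +: FIRST \ {ε} = { '+' } — disjoint from FOLLOW(S)
  S → B - B: FIRST \ {ε} = { '+' } — disjoint from FOLLOW(S)
  S → ε: FIRST \ {ε} = { } — this is the only nullable alternative, skip
  S → B: FIRST \ {ε} = { '+' } — disjoint from FOLLOW(S)

B has no nullable alternative, so no FIRST/FOLLOW check is needed there.

No FIRST/FOLLOW conflicts found.

Answer: No FIRST/FOLLOW conflicts.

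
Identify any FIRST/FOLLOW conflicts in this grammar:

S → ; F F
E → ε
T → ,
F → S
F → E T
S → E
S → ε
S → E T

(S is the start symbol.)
Yes. S → ';' F F with FOLLOW(S) on { ';' }; S → E T with FOLLOW(S) on { ',' }; F → E T with FOLLOW(F) on { ',' }

A FIRST/FOLLOW conflict occurs when a non-terminal N has a nullable alternative N → β (β ⇒* ε) and another alternative N → α with FIRST(α) ∩ FOLLOW(N) ≠ ∅: on such a lookahead the parser cannot decide between expanding α and letting N vanish via β.

Nullable non-terminals: E, F, S.
FIRST sets used below: FIRST(S) = { ',', ';', ε }, FIRST(E) = { ε }, FIRST(T) = { ',' }
E has a nullable alternative but only one production, so nothing to check.

F: nullable alternative(s) F → S; FOLLOW(F) = { $, ',', ';' }
  F → S: FIRST \ {ε} = { ',', ';' } — this is the only nullable alternative, skip
  F → E T: FIRST \ {ε} = { ',' } — overlaps FOLLOW(F) on { ',' }: CONFLICT

S: nullable alternative(s) S → E, S → ε; FOLLOW(S) = { $, ',', ';' }
  S → ; F F: FIRST \ {ε} = { ';' } — overlaps FOLLOW(S) on { ';' }: CONFLICT
  S → E: FIRST \ {ε} = { } — disjoint from FOLLOW(S)
  S → ε: FIRST \ {ε} = { } — disjoint from FOLLOW(S)
  S → E T: FIRST \ {ε} = { ',' } — overlaps FOLLOW(S) on { ',' }: CONFLICT

T has no nullable alternative, so no FIRST/FOLLOW check is needed there.

So the grammar has 3 FIRST/FOLLOW conflicts (marked CONFLICT above).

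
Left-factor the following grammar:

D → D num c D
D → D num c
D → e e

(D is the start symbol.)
D → D num c D'
D' → D
D' → ε
D → e e

Left-factoring transforms A → αβ₁ | αβ₂ into A → αA' and A' → β₁ | β₂
(α is the longest common prefix among the alternatives). Repeat until
no nonterminal has two alternatives with a common prefix.

Round 1: D has alternatives sharing prefix 'D num c'. Introduce D': D → D num c D'
  Add: D' → D
  Add: D' → ε

No remaining common prefixes — done.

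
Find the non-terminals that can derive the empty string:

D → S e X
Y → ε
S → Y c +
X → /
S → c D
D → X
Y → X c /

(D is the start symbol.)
{ 'Y' }

A non-terminal is nullable if it can derive ε (the empty string): either it has an ε-production, or it has a production whose right-hand side consists entirely of nullable non-terminals.

ε-productions: Y → ε
So Y is immediately nullable.
No further non-terminal can be added: every production for the remaining non-terminals contains a terminal or a non-nullable non-terminal.
Nullable = { 'Y' }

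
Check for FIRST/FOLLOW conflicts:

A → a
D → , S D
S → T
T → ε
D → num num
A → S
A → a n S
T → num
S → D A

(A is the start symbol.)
A FIRST/FOLLOW conflict occurs when a non-terminal N has a nullable alternative N → β (β ⇒* ε) and another alternative N → α with FIRST(α) ∩ FOLLOW(N) ≠ ∅: on such a lookahead the parser cannot decide between expanding α and letting N vanish via β.

Nullable non-terminals: A, S, T.
FIRST sets used below: FIRST(S) = { ',', 'num', ε }, FIRST(T) = { 'num', ε }, FIRST(D) = { ',', 'num' }

A: nullable alternative(s) A → S; FOLLOW(A) = { $, ',', 'num' }
  A → a: FIRST \ {ε} = { 'a' } — disjoint from FOLLOW(A)
  A → S: FIRST \ {ε} = { ',', 'num' } — this is the only nullable alternative, skip
  A → a n S: FIRST \ {ε} = { 'a' } — disjoint from FOLLOW(A)

S: nullable alternative(s) S → T; FOLLOW(S) = { $, ',', 'num' }
  S → T: FIRST \ {ε} = { 'num' } — this is the only nullable alternative, skip
  S → D A: FIRST \ {ε} = { ',', 'num' } — overlaps FOLLOW(S) on { ',', 'num' }: CONFLICT

T: nullable alternative(s) T → ε; FOLLOW(T) = { $, ',', 'num' }
  T → ε: FIRST \ {ε} = { } — this is the only nullable alternative, skip
  T → num: FIRST \ {ε} = { 'num' } — overlaps FOLLOW(T) on { 'num' }: CONFLICT

D has no nullable alternative, so no FIRST/FOLLOW check is needed there.

So the grammar has 2 FIRST/FOLLOW conflicts (marked CONFLICT above).

Answer: Yes. S → D A with FOLLOW(S) on { ',', 'num' }; T → num with FOLLOW(T) on { 'num' }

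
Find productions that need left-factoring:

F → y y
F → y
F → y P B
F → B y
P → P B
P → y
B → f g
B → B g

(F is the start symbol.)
Yes, F has productions with common prefix 'y'

Left-factoring is needed when two productions for the same non-terminal
share a common prefix on the right-hand side.

Productions for F:
  F → y y
  F → y
  F → y P B
  F → B y
Productions for P:
  P → P B
  P → y
Productions for B:
  B → f g
  B → B g

Found common prefix 'y' in productions for F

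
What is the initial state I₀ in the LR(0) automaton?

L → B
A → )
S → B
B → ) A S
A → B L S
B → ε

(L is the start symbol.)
{ [B → . ) A S], [B → .], [L → . B], [L' → . L] }

First, augment the grammar with L' → L
I₀ = CLOSURE({ [L' → . L] }):
  [L' → . L] has the dot before L: add [L → . B]
  [L → . B] has the dot before B: add [B → . ) A S], [B → .]
No further items can be added.

I₀ = { [B → . ) A S], [B → .], [L → . B], [L' → . L] }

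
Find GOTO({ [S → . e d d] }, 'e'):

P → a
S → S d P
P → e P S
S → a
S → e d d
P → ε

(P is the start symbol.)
GOTO(I, 'e') = CLOSURE({ [A → αX.β] : [A → α.Xβ] ∈ I, X = 'e' })

Items with dot before 'e', with the dot advanced:
  [S → . e d d] → [S → e . d d]
Closure adds nothing (no advanced item has the dot before a non-terminal).

GOTO = { [S → e . d d] }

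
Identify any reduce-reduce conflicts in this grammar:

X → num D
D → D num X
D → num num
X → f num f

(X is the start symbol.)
A reduce-reduce conflict occurs when an LR(0) state has two complete items [A → α .] and [B → β .] — both call for a reduction, and with no lookahead the parser cannot choose between them.

Augment with X' → X and build the canonical LR(0) collection (I0 = CLOSURE({[X' → . X]}), then GOTO on every symbol after a dot until no new states appear). It has 11 states:
  I0: { [X → . f num f], [X → . num D], [X' → . X] }  — shift
  I1: { [X' → X .] }  — accept
  I2: { [X → f . num f] }  — shift
  I3: { [D → . D num X], [D → . num num], [X → num . D] }  — shift
  I4: { [D → D . num X], [X → num D .] }  — shift, reduce
  I5: { [D → num . num] }  — shift
  I6: { [D → num num .] }  — reduce
  I7: { [D → D num . X], [X → . f num f], [X → . num D] }  — shift
  I8: { [D → D num X .] }  — reduce
  I9: { [X → f num . f] }  — shift
  I10: { [X → f num f .] }  — reduce

No state contains more than one complete item.

Answer: No reduce-reduce conflicts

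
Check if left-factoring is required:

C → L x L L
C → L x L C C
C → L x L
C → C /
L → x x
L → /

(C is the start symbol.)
Yes, C has productions with common prefix 'L x L'

Left-factoring is needed when two productions for the same non-terminal
share a common prefix on the right-hand side.

Productions for C:
  C → L x L L
  C → L x L C C
  C → L x L
  C → C /
Productions for L:
  L → x x
  L → /

Found common prefix 'L x L' in productions for C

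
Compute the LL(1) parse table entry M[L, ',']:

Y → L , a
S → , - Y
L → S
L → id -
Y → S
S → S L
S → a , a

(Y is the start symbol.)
L → S

To find M[L, ','], we find productions for L where ',' is in the predict set (PREDICT(N → α) = (FIRST(α) \ {ε}) ∪ (FOLLOW(N) if α ⇒* ε)).

Relevant sets:
  FIRST(S) = { ',', 'a' }

L → S: PREDICT = { ',', 'a' }
  ',' is in predict set, so this production goes in M[L, ',']
L → id -: PREDICT = { 'id' }

M[L, ','] = L → S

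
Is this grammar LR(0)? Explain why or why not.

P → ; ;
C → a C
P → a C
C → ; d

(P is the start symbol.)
Yes, the grammar is LR(0)

A grammar is LR(0) if no state in the canonical LR(0) collection has:
  - both a shift item (dot before a terminal) and a complete item (shift-reduce conflict), or
  - two or more complete items (reduce-reduce conflict; the accept item [P' → P .] counts as a complete item here).

Augment with P' → P and build the canonical LR(0) collection (I0 = CLOSURE({[P' → . P]}), then GOTO on every symbol after a dot until no new states appear). It has 10 states:
  I0: { [P → . ; ;], [P → . a C], [P' → . P] }  — shift
  I1: { [P → ; . ;] }  — shift
  I2: { [P' → P .] }  — accept
  I3: { [C → . ; d], [C → . a C], [P → a . C] }  — shift
  I4: { [C → ; . d] }  — shift
  I5: { [P → a C .] }  — reduce
  I6: { [C → . ; d], [C → . a C], [C → a . C] }  — shift
  I7: { [C → a C .] }  — reduce
  I8: { [C → ; d .] }  — reduce
  I9: { [P → ; ; .] }  — reduce

Every state is either a pure shift/goto state or contains exactly one complete item and nothing to shift — no conflicts. The grammar is LR(0).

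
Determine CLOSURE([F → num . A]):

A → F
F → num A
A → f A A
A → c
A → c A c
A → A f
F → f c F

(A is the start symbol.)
To compute CLOSURE, for each item [A → α.Bβ] where B is a non-terminal, add [B → .γ] for all productions B → γ; repeat for the newly added items until nothing changes.

Start with: [F → num . A]
  [F → num . A] has the dot before A: add [A → . F], [A → . f A A], [A → . c], [A → . c A c], [A → . A f]
  [A → . F] has the dot before F: add [F → . num A], [F → . f c F]
No further items can be added.

CLOSURE = { [A → . A f], [A → . F], [A → . c A c], [A → . c], [A → . f A A], [F → . f c F], [F → . num A], [F → num . A] }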